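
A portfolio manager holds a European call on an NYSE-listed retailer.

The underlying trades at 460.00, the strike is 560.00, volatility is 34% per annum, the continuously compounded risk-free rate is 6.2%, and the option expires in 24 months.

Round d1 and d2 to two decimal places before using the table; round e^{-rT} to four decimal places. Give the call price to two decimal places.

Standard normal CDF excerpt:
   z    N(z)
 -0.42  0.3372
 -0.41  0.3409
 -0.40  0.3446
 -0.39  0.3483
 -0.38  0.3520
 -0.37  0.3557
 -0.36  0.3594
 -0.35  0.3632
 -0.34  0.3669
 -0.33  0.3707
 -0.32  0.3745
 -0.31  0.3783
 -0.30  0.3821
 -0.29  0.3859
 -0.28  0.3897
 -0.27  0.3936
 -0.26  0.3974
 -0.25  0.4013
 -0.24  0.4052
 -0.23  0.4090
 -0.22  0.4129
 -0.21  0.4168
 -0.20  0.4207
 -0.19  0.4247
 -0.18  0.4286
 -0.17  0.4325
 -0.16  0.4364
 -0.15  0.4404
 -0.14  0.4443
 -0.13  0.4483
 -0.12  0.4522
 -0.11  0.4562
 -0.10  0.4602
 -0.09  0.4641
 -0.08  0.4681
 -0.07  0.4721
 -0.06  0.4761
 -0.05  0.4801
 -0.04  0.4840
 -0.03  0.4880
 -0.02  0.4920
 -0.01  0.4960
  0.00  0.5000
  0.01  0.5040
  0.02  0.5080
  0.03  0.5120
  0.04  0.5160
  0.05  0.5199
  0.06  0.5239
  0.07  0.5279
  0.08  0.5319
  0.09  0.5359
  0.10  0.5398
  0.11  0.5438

T = 2;  σ√T = 0.4808
ln(S/K) + (r + σ²/2)T = ln(460/560) + (0.062 + 0.34²/2)·2 = -0.1967 + 0.2396 = 0.0429
d₁ = 0.0429 / 0.4808 = 0.0892 → 0.09
d₂ = d₁ − σ√T = 0.0892 − 0.4808 = -0.3916 → -0.39
e^(−rT) = e^(−0.062·2) = 0.8834
N(d₁) = N(0.09) = 0.5359;  N(d₂) = N(-0.39) = 0.3483
C = 460·0.5359 − 560·0.8834·0.3483 = 246.5140 − 172.3054 = 74.2086

74.21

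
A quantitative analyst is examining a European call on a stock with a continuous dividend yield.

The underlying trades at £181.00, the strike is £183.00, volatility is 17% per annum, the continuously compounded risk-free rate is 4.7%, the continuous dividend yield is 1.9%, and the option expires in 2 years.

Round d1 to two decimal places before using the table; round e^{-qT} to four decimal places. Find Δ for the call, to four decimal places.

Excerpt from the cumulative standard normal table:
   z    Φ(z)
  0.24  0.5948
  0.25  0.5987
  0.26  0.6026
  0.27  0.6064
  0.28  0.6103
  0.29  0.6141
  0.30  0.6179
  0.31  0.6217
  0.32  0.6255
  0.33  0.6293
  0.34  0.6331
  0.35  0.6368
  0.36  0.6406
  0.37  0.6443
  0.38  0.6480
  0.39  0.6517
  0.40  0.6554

0.5985

σ√T = 0.17·√2 = 0.2404
d₁ = [ln(181/183) + (0.047 − 0.019 + ½·0.17²)·2] / (σ√T) = (-0.0110 + 0.0849) / 0.2404 = 0.3074 → 0.31
N(d₁) = N(0.31) = 0.6217
Δ_call = exp(−qT)·N(d₁) = 0.9627·0.6217 = 0.5985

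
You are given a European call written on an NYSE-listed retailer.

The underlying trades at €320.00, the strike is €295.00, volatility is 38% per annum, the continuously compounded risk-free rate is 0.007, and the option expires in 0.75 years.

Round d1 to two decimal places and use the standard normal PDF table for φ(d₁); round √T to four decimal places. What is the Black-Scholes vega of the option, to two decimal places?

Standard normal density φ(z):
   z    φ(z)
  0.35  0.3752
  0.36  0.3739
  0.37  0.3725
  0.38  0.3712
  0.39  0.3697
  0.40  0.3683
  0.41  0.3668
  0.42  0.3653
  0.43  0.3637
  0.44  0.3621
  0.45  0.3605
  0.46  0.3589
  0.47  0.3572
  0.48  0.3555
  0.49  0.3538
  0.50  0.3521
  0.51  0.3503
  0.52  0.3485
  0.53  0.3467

100.79

T = 0.75;  σ√T = 0.3291
ln(S/K) + (r + σ²/2)T = ln(320/295) + (0.007 + 0.38²/2)·0.75 = 0.0813 + 0.0594 = 0.1407
d₁ = 0.1407 / 0.3291 = 0.4277 ⇒ 0.43
√T = √0.75 = 0.8660
φ(d₁) = φ(0.43) = 0.3637
vega = S·φ(d₁)·√T = 320·0.3637·0.8660 = 100.7885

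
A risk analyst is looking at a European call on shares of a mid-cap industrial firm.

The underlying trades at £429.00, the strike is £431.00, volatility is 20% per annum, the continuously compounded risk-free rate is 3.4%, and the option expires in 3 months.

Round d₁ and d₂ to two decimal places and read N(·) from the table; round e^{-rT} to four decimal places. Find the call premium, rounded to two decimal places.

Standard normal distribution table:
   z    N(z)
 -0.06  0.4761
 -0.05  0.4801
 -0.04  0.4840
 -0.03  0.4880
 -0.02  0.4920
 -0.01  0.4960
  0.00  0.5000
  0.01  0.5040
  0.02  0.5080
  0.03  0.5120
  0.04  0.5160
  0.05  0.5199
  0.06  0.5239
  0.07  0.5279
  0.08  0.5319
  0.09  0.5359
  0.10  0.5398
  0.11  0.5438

£17.94

T = 0.25;  σ√T = 0.1000
d₁ = [ln(429/431) + (0.034 + 0.2²/2)·0.25] / 0.1000 = [-0.0047 + 0.0135] / 0.1000 = 0.0885 ≈ 0.09
d₂ = d₁ − σ√T = 0.0885 − 0.1000 = -0.0115 ≈ -0.01
exp(−rT) = exp(−0.034·0.25) = 0.9915
N(d₁) = N(0.09) = 0.5359;  N(d₂) = N(-0.01) = 0.4960
C = 429·0.5359 − 431·0.9915·0.4960 = 229.9011 − 211.9589 = 17.9422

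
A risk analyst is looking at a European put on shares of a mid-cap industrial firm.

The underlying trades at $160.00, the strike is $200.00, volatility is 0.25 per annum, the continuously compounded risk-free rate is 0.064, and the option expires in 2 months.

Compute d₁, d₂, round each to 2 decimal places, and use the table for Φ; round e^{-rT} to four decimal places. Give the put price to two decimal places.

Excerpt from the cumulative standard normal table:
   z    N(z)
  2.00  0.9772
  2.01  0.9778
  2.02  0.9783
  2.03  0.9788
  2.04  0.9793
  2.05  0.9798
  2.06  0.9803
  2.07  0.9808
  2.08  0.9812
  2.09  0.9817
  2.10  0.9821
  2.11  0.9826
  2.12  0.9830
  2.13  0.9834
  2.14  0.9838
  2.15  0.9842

$37.99

T = 0.1667;  σ√T = 0.1021
d₁ = [ln(160/200) + (0.064 + ½·0.25²)·0.1667] / (σ√T) = (-0.2231 + 0.0159) / 0.1021 = -2.0308 which rounds to -2.03
d₂ = -2.0308 − 0.1021 = -2.1329 which rounds to -2.13
e^(−rT) = e^(−0.064·0.1667) = 0.9894
P = 200·0.9894·N(2.13) − 160·N(2.03) = 200·0.9894·0.9834 − 160·0.9788 = 194.5952 − 156.6080 = 37.9872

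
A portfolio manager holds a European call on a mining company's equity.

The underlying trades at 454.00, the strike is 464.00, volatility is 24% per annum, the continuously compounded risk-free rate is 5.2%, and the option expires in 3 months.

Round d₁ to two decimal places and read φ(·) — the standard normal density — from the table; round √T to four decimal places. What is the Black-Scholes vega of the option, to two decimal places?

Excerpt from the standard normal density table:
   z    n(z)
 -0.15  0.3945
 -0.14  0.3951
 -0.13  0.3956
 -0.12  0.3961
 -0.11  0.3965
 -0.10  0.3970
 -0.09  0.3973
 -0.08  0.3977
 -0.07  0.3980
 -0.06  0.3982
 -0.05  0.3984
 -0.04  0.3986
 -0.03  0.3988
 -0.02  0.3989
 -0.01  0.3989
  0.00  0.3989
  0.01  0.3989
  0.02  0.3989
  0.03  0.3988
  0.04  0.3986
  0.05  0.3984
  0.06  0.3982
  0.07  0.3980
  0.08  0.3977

90.55

T = 0.25;  σ√T = 0.1200
d₁ = [ln(454/464) + (0.052 + 0.24²/2)·0.25] / 0.1200 = [-0.0218 + 0.0202] / 0.1200 = -0.0132 → -0.01
√T = √0.25 = 0.5000
φ(d₁) = φ(-0.01) = 0.3989
vega = S·φ(d₁)·√T = 454·0.3989·0.5000 = 90.5503
(The put has the same vega.)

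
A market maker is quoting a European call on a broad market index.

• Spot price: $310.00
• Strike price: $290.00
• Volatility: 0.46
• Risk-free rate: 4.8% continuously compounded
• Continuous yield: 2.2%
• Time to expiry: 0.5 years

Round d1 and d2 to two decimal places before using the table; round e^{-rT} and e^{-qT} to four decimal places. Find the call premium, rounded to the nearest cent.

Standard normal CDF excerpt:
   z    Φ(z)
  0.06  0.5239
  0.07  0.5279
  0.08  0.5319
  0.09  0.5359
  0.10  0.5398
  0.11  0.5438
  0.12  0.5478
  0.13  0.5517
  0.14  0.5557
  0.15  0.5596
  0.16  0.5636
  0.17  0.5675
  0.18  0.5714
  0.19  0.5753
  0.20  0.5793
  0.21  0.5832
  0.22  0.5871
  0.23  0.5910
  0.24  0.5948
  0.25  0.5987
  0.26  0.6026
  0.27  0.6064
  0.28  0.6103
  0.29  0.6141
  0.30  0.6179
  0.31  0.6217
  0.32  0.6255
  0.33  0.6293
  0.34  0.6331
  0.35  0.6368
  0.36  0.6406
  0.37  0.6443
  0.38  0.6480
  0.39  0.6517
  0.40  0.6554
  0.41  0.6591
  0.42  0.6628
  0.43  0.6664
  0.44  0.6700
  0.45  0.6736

T = 0.5;  σ√T = 0.3253
ln(S/K) + (r − q + σ²/2)T = ln(310/290) + (0.048 − 0.022 + 0.46²/2)·0.5 = 0.0667 + 0.0659 = 0.1326
d₁ = 0.1326 / 0.3253 = 0.4076 → 0.41
d₂ = d₁ − σ√T = 0.4076 − 0.3253 = 0.0824 → 0.08
exp(−qT) = exp(−0.022·0.5) = 0.9891;  exp(−rT) = exp(−0.048·0.5) = 0.9763
C = 310·0.9891·N(0.41) − 290·0.9763·N(0.08) = 310·0.9891·0.6591 − 290·0.9763·0.5319 = 202.0939 − 150.5953 = 51.4986

$51.50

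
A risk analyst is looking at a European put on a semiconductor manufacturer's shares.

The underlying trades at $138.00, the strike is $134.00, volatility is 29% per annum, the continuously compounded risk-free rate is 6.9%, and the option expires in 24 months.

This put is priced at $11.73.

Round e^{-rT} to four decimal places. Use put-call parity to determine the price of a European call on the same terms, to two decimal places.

$33.00

exp(−rT) = exp(−0.069·2) = 0.8711
Put-call parity: C − P = S − K·e^(−rT) = 138 − 134·0.8711 = 138 − 116.7274 = 21.2726
C = P + (C − P) = 11.73 + (21.2726) = 33.0026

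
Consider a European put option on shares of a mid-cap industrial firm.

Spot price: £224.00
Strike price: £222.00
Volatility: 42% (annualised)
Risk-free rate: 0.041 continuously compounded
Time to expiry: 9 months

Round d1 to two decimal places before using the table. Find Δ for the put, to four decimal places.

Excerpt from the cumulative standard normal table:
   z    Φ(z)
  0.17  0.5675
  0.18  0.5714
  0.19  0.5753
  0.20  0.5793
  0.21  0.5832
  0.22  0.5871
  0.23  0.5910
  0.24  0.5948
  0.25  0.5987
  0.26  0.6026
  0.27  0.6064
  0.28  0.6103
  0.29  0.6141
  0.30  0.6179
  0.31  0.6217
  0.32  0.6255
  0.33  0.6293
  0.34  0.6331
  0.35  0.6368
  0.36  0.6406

-0.3859

σ√T = 0.42 × 0.8660 = 0.3637
d₁ = [ln(224/222) + (0.041 + 0.42²/2)·0.75] / 0.3637 = [0.0090 + 0.0969] / 0.3637 = 0.2911 → 0.29
N(d₁) = N(0.29) = 0.6141
Δ_put = N(d₁) − 1 = 0.6141 − 1 = -0.3859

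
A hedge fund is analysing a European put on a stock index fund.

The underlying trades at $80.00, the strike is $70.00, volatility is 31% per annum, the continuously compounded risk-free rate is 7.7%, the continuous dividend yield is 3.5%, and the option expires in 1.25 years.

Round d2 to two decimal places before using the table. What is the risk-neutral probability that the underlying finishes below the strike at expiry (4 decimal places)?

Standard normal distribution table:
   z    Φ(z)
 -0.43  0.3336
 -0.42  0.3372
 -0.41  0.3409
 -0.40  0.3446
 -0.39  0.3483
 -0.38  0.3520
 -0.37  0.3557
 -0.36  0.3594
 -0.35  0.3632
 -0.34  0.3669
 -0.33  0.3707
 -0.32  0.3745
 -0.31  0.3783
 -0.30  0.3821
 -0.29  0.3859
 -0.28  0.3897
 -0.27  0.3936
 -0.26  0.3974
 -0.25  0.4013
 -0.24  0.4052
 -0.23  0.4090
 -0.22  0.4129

0.3594

σ√T = 0.31·√1.25 = 0.3466
d₁ = [ln(80/70) + (0.077 − 0.035 + 0.31²/2)·1.25] / 0.3466 = [0.1335 + 0.1126] / 0.3466 = 0.7100 → 0.71
d₂ = d₁ − σ√T = 0.7100 − 0.3466 = 0.3635 → 0.36
Risk-neutral Pr[S_T < K] = N(−d₂) = N(-0.36) = 0.3594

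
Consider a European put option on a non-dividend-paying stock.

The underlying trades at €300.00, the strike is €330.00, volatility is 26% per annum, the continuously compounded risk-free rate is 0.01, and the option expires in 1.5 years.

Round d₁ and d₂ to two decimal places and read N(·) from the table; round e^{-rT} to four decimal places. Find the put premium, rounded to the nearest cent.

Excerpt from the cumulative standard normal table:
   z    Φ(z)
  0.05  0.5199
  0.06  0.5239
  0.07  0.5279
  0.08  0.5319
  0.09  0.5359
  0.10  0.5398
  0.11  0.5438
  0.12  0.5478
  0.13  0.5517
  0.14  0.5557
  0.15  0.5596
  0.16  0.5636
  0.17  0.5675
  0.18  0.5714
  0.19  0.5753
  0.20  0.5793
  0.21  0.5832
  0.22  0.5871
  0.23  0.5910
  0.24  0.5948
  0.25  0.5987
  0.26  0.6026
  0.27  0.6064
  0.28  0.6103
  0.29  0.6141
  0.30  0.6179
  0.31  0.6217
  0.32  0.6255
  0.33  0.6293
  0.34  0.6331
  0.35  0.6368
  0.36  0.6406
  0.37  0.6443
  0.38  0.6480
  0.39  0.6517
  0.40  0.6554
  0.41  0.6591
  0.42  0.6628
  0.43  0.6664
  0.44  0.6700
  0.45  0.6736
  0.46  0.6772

€53.49

σ√T = 0.26 × 1.2247 = 0.3184
d₁ = [ln(300/330) + (0.01 + ½·0.26²)·1.5] / (σ√T) = (-0.0953 + 0.0657) / 0.3184 = -0.0930 which rounds to -0.09
d₂ = -0.0930 − 0.3184 = -0.4114 which rounds to -0.41
e^(−rT) = e^(−0.01·1.5) = 0.9851
N(−d₂) = N(0.41) = 0.6591;  N(−d₁) = N(0.09) = 0.5359
P = 330·0.9851·0.6591 − 300·0.5359 = 214.2622 − 160.7700 = 53.4922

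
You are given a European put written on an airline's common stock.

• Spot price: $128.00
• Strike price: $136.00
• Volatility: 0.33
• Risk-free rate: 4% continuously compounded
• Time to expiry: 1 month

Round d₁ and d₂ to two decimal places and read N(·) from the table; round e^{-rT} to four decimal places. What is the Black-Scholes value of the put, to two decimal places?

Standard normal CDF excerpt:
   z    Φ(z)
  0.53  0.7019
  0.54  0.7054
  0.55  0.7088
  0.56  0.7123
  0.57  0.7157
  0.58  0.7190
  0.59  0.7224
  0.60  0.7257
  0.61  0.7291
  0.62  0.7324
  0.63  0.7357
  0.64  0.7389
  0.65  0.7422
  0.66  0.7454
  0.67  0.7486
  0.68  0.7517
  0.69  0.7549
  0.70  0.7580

$9.88

σ√T = 0.33 × 0.2887 = 0.0953
ln(S/K) + (r + σ²/2)T = ln(128/136) + (0.04 + 0.33²/2)·0.08333 = -0.0606 + 0.0079 = -0.0528
d₁ = -0.0528 / 0.0953 = -0.5538 → -0.55
d₂ = d₁ − σ√T = -0.5538 − 0.0953 = -0.6490 → -0.65
e^(−rT) = e^(−0.04·0.08333) = 0.9967
N(−d₂) = N(0.65) = 0.7422;  N(−d₁) = N(0.55) = 0.7088
P = 136·0.9967·0.7422 − 128·0.7088 = 100.6061 − 90.7264 = 9.8797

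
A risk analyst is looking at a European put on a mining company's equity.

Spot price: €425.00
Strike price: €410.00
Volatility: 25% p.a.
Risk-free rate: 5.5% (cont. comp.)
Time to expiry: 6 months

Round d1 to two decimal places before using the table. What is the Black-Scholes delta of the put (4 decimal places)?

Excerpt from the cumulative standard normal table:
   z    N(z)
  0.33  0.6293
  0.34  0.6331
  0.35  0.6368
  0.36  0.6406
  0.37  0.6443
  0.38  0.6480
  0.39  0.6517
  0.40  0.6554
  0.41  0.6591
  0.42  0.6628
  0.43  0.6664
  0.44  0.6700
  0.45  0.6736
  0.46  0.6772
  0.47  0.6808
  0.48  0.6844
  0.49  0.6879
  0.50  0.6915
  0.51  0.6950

-0.3264

σ√T = 0.25 × 0.7071 = 0.1768
ln(S/K) + (r + σ²/2)T = ln(425/410) + (0.055 + 0.25²/2)·0.5 = 0.0359 + 0.0431 = 0.0791
d₁ = 0.0791 / 0.1768 = 0.4472 → 0.45
N(d₁) = N(0.45) = 0.6736
Δ_put = N(d₁) − 1 = 0.6736 − 1 = -0.3264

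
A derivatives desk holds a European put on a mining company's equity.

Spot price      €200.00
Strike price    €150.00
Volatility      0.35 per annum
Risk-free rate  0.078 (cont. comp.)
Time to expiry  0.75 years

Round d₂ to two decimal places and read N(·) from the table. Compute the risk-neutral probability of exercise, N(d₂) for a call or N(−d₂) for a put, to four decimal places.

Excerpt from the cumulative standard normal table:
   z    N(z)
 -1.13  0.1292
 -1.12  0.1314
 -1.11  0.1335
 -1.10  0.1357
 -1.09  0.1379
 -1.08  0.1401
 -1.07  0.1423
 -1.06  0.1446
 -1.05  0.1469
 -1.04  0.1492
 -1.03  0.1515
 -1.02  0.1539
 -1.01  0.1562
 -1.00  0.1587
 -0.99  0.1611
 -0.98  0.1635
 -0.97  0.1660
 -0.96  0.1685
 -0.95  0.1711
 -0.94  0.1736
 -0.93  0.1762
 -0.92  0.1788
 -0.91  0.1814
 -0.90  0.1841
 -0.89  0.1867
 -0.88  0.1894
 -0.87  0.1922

0.1611

T = 0.75;  σ√T = 0.3031
d₁ = [ln(200/150) + (0.078 + 0.35²/2)·0.75] / 0.3031 = [0.2877 + 0.1044] / 0.3031 = 1.2937 ⇒ 1.29
d₂ = d₁ − σ√T = 1.2937 − 0.3031 = 0.9906 ⇒ 0.99
Pr(exercise) under Q = N(−d₂) = N(-0.99) = 0.1611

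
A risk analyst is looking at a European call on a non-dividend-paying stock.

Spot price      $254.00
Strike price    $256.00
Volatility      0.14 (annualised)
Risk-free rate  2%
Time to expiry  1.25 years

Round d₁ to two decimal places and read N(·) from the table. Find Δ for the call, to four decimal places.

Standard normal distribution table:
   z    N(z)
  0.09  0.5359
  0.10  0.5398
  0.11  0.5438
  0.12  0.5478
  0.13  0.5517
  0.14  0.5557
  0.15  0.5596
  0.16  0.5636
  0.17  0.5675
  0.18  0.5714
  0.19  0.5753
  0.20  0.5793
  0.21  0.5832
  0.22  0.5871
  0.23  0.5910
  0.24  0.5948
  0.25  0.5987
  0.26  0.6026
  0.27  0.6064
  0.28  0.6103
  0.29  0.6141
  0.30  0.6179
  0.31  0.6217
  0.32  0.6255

T = 1.25;  σ√T = 0.1565
d₁ = [ln(254/256) + (0.02 + 0.14²/2)·1.25] / 0.1565 = [-0.0078 + 0.0372] / 0.1565 = 0.1879 ≈ 0.19
N(d₁) = N(0.19) = 0.5753
Δ_call = N(d₁) = 0.5753

0.5753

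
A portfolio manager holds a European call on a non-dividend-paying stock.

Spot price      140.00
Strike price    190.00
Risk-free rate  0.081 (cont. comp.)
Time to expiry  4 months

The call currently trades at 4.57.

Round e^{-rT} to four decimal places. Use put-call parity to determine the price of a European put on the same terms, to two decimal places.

49.52

exp(−rT) = exp(−0.081·0.3333) = 0.9734
Put-call parity: C − P = S − K·e^(−rT) = 140 − 190·0.9734 = 140 − 184.9460 = -44.9460
P = C − (C − P) = 4.57 − (-44.9460) = 49.5160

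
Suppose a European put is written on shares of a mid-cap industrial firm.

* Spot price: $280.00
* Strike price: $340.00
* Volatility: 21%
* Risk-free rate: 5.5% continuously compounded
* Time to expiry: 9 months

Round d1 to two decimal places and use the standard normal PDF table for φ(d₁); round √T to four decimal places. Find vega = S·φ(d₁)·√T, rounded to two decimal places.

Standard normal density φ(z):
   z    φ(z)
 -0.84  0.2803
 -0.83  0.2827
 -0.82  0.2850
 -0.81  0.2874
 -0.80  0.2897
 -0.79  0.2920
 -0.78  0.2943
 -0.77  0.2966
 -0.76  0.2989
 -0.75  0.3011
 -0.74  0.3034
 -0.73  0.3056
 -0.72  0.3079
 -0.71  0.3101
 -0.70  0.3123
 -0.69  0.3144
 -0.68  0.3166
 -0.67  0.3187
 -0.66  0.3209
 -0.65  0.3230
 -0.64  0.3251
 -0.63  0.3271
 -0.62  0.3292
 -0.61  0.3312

σ√T = 0.21 × 0.8660 = 0.1819
d₁ = [ln(280/340) + (0.055 + ½·0.21²)·0.75] / (σ√T) = (-0.1942 + 0.0578) / 0.1819 = -0.7498 → -0.75
√T = √0.75 = 0.8660
φ(d₁) = φ(-0.75) = 0.3011
vega = S·φ(d₁)·√T = 280·0.3011·0.8660 = 73.0107

73.01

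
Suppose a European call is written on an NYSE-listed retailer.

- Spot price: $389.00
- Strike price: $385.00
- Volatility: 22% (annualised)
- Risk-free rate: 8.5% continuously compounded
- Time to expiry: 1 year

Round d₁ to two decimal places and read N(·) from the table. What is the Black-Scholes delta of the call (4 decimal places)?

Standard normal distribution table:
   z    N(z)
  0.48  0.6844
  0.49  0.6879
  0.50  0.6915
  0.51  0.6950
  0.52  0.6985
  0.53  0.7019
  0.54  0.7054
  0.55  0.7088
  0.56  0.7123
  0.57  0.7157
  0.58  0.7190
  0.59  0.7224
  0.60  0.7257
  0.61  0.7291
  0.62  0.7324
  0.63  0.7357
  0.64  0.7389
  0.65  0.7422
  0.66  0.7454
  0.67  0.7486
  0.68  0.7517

0.7054

T = 1;  σ√T = 0.2200
ln(S/K) + (r + σ²/2)T = ln(389/385) + (0.085 + 0.22²/2)·1 = 0.0103 + 0.1092 = 0.1195
d₁ = 0.1195 / 0.2200 = 0.5433 ⇒ 0.54
N(d₁) = N(0.54) = 0.7054
Δ_call = N(d₁) = 0.7054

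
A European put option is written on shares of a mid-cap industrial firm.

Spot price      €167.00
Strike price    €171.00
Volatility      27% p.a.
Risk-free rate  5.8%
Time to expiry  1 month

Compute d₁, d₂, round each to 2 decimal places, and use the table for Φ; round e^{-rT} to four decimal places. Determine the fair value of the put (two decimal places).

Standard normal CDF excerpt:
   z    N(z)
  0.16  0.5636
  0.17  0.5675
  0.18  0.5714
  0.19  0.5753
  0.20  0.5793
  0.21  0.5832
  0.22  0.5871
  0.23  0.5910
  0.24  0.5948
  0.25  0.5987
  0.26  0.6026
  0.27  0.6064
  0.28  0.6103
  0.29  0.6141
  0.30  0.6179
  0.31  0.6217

€7.12

T = 0.08333;  σ√T = 0.0779
d₁ = [ln(167/171) + (0.058 + ½·0.27²)·0.08333] / (σ√T) = (-0.0237 + 0.0079) / 0.0779 = -0.2027 → -0.20
d₂ = -0.2027 − 0.0779 = -0.2806 → -0.28
e^(−rT) = e^(−0.058·0.08333) = 0.9952
N(−d₂) = N(0.28) = 0.6103;  N(−d₁) = N(0.20) = 0.5793
P = 171·0.9952·0.6103 − 167·0.5793 = 103.8604 − 96.7431 = 7.1173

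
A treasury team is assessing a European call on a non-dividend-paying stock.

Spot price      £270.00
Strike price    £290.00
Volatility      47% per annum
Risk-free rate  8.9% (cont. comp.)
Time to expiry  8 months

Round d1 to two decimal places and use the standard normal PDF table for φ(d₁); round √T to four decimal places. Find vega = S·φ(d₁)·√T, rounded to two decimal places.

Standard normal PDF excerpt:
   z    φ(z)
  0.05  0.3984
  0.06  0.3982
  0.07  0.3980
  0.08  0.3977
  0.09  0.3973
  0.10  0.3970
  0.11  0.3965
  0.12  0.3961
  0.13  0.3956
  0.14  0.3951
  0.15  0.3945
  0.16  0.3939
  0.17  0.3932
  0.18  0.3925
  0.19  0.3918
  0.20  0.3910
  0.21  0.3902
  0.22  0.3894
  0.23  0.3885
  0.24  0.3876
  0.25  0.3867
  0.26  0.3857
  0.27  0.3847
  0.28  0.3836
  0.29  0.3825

σ√T = 0.47 × 0.8165 = 0.3838
d₁ = [ln(270/290) + (0.089 + ½·0.47²)·0.6667] / (σ√T) = (-0.0715 + 0.1330) / 0.3838 = 0.1603 ⇒ 0.16
√T = √0.6667 = 0.8165
φ(d₁) = φ(0.16) = 0.3939
vega = S·φ(d₁)·√T = 270·0.3939·0.8165 = 86.8372

86.84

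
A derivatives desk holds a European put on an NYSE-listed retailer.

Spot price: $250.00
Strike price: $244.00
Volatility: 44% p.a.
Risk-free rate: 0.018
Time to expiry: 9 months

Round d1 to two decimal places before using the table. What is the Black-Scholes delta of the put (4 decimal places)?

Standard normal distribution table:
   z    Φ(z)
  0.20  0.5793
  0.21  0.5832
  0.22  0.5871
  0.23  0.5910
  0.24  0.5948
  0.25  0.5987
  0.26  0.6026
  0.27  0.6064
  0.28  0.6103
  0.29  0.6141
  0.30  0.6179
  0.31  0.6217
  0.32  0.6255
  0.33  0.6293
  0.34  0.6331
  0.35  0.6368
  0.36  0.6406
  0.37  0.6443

σ√T = 0.44·√0.75 = 0.3811
ln(S/K) + (r + σ²/2)T = ln(250/244) + (0.018 + 0.44²/2)·0.75 = 0.0243 + 0.0861 = 0.1104
d₁ = 0.1104 / 0.3811 = 0.2897 ⇒ 0.29
N(d₁) = N(0.29) = 0.6141
Δ_put = N(d₁) − 1 = 0.6141 − 1 = -0.3859

-0.3859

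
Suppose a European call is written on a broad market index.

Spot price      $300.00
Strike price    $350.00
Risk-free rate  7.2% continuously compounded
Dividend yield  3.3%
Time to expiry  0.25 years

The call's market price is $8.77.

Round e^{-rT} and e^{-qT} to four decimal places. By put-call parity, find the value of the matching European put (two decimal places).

$55.00

exp(−qT) = exp(−0.033·0.25) = 0.9918;  exp(−rT) = exp(−0.072·0.25) = 0.9822
Put-call parity: C − P = S·e^(−qT) − K·e^(−rT) = 300·0.9918 − 350·0.9822 = 297.5400 − 343.7700 = -46.2300
P = C − (C − P) = 8.77 − (-46.2300) = 55.0000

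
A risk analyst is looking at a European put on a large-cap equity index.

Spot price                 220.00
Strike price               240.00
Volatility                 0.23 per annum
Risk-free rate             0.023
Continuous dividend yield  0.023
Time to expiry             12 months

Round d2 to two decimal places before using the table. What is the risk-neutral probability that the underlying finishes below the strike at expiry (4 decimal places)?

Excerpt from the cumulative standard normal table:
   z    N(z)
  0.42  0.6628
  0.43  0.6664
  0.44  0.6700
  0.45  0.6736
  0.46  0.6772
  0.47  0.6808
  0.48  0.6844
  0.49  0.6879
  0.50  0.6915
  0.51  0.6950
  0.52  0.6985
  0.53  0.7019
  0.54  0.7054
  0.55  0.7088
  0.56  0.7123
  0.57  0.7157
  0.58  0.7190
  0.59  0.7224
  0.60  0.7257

T = 1;  σ√T = 0.2300
d₁ = [ln(220/240) + (0.023 − 0.023 + ½·0.23²)·1] / (σ√T) = (-0.0870 + 0.0265) / 0.2300 = -0.2633 → -0.26
d₂ = -0.2633 − 0.2300 = -0.4933 → -0.49
Pr(exercise) under Q = N(−d₂) = N(0.49) = 0.6879

0.6879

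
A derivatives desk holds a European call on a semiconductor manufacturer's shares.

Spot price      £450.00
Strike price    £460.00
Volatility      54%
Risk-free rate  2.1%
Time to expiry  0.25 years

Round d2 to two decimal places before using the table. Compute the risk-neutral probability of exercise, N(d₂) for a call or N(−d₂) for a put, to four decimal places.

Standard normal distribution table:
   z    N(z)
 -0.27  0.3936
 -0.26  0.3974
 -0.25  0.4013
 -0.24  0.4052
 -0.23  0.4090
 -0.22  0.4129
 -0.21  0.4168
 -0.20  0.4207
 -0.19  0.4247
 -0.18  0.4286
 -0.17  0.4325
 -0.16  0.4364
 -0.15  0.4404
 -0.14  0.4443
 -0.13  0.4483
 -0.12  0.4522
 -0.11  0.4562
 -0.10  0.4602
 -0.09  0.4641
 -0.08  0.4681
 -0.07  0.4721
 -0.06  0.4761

0.4207

T = 0.25;  σ√T = 0.2700
d₁ = [ln(450/460) + (0.021 + ½·0.54²)·0.25] / (σ√T) = (-0.0220 + 0.0417) / 0.2700 = 0.0730 → 0.07
d₂ = 0.0730 − 0.2700 = -0.1970 → -0.20
Risk-neutral Pr[S_T > K] = N(d₂) = N(-0.20) = 0.4207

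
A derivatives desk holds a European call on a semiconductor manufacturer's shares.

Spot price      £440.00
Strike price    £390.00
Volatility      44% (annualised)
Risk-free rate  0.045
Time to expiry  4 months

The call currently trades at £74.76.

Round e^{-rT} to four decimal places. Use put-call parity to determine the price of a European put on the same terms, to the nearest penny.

£18.95

exp(−rT) = exp(−0.045·0.3333) = 0.9851
Put-call parity: C − P = S − K·e^(−rT) = 440 − 390·0.9851 = 440 − 384.1890 = 55.8110
P = C − (C − P) = 74.76 − (55.8110) = 18.9490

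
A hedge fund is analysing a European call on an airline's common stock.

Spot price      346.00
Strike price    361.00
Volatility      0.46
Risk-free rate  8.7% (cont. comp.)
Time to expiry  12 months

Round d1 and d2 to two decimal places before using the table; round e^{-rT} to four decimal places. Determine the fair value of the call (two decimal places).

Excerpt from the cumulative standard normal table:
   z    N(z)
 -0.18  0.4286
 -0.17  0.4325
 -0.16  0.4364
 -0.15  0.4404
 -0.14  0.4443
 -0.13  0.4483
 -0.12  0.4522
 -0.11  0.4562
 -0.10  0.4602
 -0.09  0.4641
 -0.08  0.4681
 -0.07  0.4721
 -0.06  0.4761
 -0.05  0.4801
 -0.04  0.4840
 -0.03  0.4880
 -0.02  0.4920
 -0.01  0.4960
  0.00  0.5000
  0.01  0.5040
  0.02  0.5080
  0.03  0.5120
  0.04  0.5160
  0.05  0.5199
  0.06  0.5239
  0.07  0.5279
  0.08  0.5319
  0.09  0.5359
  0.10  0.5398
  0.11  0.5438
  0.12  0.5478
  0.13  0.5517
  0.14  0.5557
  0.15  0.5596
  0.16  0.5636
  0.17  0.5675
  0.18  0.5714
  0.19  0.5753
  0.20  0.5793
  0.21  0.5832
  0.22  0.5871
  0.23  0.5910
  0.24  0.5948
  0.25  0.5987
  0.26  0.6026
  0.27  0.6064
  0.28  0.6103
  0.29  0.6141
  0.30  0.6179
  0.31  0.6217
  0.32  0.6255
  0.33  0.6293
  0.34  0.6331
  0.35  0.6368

69.38

σ√T = 0.46 × 1.0000 = 0.4600
ln(S/K) + (r + σ²/2)T = ln(346/361) + (0.087 + 0.46²/2)·1 = -0.0424 + 0.1928 = 0.1504
d₁ = 0.1504 / 0.4600 = 0.3269 which rounds to 0.33
d₂ = d₁ − σ√T = 0.3269 − 0.4600 = -0.1331 which rounds to -0.13
exp(−rT) = exp(−0.087·1) = 0.9167
C = 346·N(0.33) − 361·0.9167·N(-0.13) = 346·0.6293 − 361·0.9167·0.4483 = 217.7378 − 148.3553 = 69.3825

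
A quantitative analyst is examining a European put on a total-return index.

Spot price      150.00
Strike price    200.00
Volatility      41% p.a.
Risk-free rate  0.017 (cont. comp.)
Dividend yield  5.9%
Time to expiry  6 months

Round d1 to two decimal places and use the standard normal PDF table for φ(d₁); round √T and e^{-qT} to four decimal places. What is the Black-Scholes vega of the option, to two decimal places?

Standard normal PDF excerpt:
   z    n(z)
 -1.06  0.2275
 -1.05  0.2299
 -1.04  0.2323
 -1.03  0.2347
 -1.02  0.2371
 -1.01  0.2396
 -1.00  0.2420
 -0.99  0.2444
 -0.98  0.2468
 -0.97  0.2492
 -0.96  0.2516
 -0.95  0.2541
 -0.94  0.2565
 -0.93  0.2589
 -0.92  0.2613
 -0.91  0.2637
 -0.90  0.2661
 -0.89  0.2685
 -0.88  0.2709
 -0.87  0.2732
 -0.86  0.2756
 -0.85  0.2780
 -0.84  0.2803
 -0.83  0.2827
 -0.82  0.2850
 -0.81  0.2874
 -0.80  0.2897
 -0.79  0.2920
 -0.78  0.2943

T = 0.5;  σ√T = 0.2899
d₁ = [ln(150/200) + (0.017 − 0.059 + 0.41²/2)·0.5] / 0.2899 = [-0.2877 + 0.0210] / 0.2899 = -0.9198 ⇒ -0.92
√T = √0.5 = 0.7071
φ(d₁) = φ(-0.92) = 0.2613
e^(−qT) = e^(−0.059·0.5) = 0.9709
vega = S·e^(−qT)·φ(d₁)·√T = 150·0.9709·0.2613·0.7071 = 26.9083
(Vega is the same for a European call and put with the same parameters.)

26.91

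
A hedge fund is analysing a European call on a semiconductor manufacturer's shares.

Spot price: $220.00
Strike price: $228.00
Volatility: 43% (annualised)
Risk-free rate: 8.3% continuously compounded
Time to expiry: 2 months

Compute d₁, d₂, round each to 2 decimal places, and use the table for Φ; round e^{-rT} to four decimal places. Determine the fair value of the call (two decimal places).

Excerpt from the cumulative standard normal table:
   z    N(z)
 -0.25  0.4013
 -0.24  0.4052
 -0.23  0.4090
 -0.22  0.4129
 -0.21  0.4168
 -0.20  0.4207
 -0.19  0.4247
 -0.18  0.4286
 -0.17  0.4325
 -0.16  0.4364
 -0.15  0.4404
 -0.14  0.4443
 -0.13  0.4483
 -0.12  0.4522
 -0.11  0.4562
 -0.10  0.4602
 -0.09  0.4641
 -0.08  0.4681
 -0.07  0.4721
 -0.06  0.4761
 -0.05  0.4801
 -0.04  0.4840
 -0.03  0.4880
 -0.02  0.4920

$12.75

σ√T = 0.43·√0.1667 = 0.1755
d₁ = [ln(220/228) + (0.083 + ½·0.43²)·0.1667] / (σ√T) = (-0.0357 + 0.0292) / 0.1755 = -0.0369 ≈ -0.04
d₂ = -0.0369 − 0.1755 = -0.2124 ≈ -0.21
exp(−rT) = exp(−0.083·0.1667) = 0.9863
N(d₁) = N(-0.04) = 0.4840;  N(d₂) = N(-0.21) = 0.4168
C = 220·0.4840 − 228·0.9863·0.4168 = 106.4800 − 93.7285 = 12.7515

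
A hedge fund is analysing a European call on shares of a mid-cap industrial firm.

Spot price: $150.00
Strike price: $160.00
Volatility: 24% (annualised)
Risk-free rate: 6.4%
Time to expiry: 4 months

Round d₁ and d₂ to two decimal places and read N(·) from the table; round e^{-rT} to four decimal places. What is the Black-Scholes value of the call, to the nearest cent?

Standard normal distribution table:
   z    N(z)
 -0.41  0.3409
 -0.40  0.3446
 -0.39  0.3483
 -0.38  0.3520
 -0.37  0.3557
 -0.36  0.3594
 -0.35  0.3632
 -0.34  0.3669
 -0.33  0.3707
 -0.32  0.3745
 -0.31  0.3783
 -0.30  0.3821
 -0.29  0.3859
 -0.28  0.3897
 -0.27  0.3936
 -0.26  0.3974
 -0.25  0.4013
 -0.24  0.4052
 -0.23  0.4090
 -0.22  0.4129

σ√T = 0.24·√0.3333 = 0.1386
d₁ = [ln(150/160) + (0.064 + ½·0.24²)·0.3333] / (σ√T) = (-0.0645 + 0.0309) / 0.1386 = -0.2425 ≈ -0.24
d₂ = -0.2425 − 0.1386 = -0.3811 ≈ -0.38
e^(−rT) = e^(−0.064·0.3333) = 0.9789
N(d₁) = N(-0.24) = 0.4052;  N(d₂) = N(-0.38) = 0.3520
C = 150·0.4052 − 160·0.9789·0.3520 = 60.7800 − 55.1316 = 5.6484

$5.65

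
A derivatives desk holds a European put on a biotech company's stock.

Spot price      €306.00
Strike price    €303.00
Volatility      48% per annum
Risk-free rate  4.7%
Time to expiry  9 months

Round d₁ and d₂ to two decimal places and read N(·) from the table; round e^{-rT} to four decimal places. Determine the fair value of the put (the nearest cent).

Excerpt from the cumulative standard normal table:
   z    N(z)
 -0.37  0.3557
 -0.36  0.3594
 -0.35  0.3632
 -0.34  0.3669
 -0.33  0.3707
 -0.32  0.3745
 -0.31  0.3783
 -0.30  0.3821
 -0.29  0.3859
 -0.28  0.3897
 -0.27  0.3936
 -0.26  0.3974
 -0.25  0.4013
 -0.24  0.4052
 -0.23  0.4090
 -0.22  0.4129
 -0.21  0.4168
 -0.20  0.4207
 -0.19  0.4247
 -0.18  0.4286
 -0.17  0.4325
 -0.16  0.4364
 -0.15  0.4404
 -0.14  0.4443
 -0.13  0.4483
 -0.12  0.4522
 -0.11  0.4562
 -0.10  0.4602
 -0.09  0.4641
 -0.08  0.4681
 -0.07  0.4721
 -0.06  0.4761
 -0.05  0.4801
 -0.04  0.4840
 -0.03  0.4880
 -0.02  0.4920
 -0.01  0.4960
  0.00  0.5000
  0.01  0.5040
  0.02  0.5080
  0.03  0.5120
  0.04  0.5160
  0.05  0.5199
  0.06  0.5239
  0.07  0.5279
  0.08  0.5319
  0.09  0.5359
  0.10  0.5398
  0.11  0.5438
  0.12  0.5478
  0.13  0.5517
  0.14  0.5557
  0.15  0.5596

σ√T = 0.48 × 0.8660 = 0.4157
d₁ = [ln(306/303) + (0.047 + ½·0.48²)·0.75] / (σ√T) = (0.0099 + 0.1217) / 0.4157 = 0.3163 ⇒ 0.32
d₂ = 0.3163 − 0.4157 = -0.0993 ⇒ -0.10
e^(−rT) = e^(−0.047·0.75) = 0.9654
P = 303·0.9654·N(0.10) − 306·N(-0.32) = 303·0.9654·0.5398 − 306·0.3745 = 157.9002 − 114.5970 = 43.3032

€43.30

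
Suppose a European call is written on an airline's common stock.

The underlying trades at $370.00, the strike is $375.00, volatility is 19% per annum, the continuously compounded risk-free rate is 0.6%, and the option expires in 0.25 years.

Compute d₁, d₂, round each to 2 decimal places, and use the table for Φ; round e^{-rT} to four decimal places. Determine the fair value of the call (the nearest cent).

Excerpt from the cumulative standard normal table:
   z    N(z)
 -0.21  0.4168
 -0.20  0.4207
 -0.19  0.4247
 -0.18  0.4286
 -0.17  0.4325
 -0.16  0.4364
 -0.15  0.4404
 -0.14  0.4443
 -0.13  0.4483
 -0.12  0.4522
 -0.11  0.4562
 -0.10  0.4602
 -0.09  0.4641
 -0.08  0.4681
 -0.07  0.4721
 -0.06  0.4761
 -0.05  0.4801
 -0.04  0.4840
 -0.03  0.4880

σ√T = 0.19 × 0.5000 = 0.0950
d₁ = [ln(370/375) + (0.006 + 0.19²/2)·0.25] / 0.0950 = [-0.0134 + 0.0060] / 0.0950 = -0.0780 which rounds to -0.08
d₂ = d₁ − σ√T = -0.0780 − 0.0950 = -0.1730 which rounds to -0.17
e^(−rT) = e^(−0.006·0.25) = 0.9985
C = 370·N(-0.08) − 375·0.9985·N(-0.17) = 370·0.4681 − 375·0.9985·0.4325 = 173.1970 − 161.9442 = 11.2528

$11.25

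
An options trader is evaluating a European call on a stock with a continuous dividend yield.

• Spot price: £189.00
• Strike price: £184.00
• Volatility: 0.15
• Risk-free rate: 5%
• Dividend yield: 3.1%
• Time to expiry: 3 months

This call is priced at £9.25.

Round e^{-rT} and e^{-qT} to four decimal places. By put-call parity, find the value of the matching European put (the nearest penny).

exp(−qT) = exp(−0.031·0.25) = 0.9923;  exp(−rT) = exp(−0.05·0.25) = 0.9876
Put-call parity: C − P = S·e^(−qT) − K·e^(−rT) = 189·0.9923 − 184·0.9876 = 187.5447 − 181.7184 = 5.8263
P = C − (C − P) = 9.25 − (5.8263) = 3.4237

£3.42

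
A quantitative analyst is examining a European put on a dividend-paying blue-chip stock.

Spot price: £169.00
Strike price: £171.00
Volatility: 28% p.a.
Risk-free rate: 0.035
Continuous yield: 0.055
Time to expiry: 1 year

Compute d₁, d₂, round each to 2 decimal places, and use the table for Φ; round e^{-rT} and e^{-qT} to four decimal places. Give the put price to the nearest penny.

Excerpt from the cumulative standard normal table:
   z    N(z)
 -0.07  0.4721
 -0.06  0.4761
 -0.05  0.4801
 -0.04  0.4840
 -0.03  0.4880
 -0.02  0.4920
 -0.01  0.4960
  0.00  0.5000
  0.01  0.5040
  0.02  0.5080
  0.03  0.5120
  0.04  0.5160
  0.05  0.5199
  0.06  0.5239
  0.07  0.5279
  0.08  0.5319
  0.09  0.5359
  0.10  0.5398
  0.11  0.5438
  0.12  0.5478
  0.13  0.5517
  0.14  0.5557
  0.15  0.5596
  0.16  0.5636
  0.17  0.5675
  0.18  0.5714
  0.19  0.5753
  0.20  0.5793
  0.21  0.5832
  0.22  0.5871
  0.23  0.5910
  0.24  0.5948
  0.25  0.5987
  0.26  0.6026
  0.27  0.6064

T = 1;  σ√T = 0.2800
ln(S/K) + (r − q + σ²/2)T = ln(169/171) + (0.035 − 0.055 + 0.28²/2)·1 = -0.0118 + 0.0192 = 0.0074
d₁ = 0.0074 / 0.2800 = 0.0266 ≈ 0.03
d₂ = d₁ − σ√T = 0.0266 − 0.2800 = -0.2534 ≈ -0.25
e^(−qT) = e^(−0.055·1) = 0.9465;  e^(−rT) = e^(−0.035·1) = 0.9656
N(−d₂) = N(0.25) = 0.5987;  N(−d₁) = N(-0.03) = 0.4880
P = 171·0.9656·0.5987 − 169·0.9465·0.4880 = 98.8559 − 78.0597 = 20.7962

£20.80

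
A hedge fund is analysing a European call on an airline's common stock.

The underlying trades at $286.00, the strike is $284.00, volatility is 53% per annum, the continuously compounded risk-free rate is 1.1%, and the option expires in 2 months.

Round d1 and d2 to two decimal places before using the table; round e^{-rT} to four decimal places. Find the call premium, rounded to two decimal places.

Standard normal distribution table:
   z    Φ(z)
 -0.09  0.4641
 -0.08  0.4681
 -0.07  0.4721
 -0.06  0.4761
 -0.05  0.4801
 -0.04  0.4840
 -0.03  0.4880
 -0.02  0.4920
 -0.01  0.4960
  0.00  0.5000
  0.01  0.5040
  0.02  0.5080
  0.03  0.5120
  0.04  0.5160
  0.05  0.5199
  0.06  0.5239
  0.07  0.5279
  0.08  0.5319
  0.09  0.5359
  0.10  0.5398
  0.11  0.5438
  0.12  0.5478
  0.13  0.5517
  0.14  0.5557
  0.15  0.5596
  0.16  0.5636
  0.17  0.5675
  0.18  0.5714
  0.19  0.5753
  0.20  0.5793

$26.21

σ√T = 0.53 × 0.4082 = 0.2164
d₁ = [ln(286/284) + (0.011 + 0.53²/2)·0.1667] / 0.2164 = [0.0070 + 0.0252] / 0.2164 = 0.1491 → 0.15
d₂ = d₁ − σ√T = 0.1491 − 0.2164 = -0.0673 → -0.07
e^(−rT) = e^(−0.011·0.1667) = 0.9982
N(d₁) = N(0.15) = 0.5596;  N(d₂) = N(-0.07) = 0.4721
C = 286·0.5596 − 284·0.9982·0.4721 = 160.0456 − 133.8351 = 26.2105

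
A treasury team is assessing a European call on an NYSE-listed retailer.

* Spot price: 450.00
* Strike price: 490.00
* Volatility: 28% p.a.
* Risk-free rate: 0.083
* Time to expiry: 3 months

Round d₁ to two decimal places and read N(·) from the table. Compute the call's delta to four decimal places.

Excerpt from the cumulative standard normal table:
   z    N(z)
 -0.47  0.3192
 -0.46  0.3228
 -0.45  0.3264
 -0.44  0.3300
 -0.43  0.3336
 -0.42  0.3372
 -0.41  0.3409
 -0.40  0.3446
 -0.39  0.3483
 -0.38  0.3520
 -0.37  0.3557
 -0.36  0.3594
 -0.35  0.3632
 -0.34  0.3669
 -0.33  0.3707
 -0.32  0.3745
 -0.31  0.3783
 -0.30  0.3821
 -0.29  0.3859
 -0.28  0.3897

σ√T = 0.28 × 0.5000 = 0.1400
ln(S/K) + (r + σ²/2)T = ln(450/490) + (0.083 + 0.28²/2)·0.25 = -0.0852 + 0.0306 = -0.0546
d₁ = -0.0546 / 0.1400 = -0.3901 ≈ -0.39
N(d₁) = N(-0.39) = 0.3483
Δ_call = N(d₁) = 0.3483

0.3483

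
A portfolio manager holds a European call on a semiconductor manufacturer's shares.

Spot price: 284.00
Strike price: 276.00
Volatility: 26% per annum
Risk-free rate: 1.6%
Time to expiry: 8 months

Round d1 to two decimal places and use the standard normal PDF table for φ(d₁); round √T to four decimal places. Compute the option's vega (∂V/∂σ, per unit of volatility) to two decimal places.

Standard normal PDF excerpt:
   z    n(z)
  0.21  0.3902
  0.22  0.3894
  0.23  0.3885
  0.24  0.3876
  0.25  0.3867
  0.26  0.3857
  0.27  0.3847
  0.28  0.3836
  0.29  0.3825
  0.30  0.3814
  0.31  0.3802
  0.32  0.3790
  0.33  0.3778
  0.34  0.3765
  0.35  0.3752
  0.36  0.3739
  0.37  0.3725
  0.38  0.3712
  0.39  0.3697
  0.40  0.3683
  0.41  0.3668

T = 0.6667;  σ√T = 0.2123
ln(S/K) + (r + σ²/2)T = ln(284/276) + (0.016 + 0.26²/2)·0.6667 = 0.0286 + 0.0332 = 0.0618
d₁ = 0.0618 / 0.2123 = 0.2910 which rounds to 0.29
√T = √0.6667 = 0.8165
φ(d₁) = φ(0.29) = 0.3825
vega = S·φ(d₁)·√T = 284·0.3825·0.8165 = 88.6964
(Vega is the same for a European call and put with the same parameters.)

88.70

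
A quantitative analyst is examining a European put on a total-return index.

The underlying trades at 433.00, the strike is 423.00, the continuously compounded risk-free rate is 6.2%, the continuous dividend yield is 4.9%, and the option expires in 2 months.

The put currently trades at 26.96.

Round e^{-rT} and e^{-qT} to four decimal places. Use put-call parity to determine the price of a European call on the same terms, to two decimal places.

37.81

e^(−qT) = e^(−0.049·0.1667) = 0.9919;  e^(−rT) = e^(−0.062·0.1667) = 0.9897
Put-call parity: C − P = S·e^(−qT) − K·e^(−rT) = 433·0.9919 − 423·0.9897 = 429.4927 − 418.6431 = 10.8496
C = P + (C − P) = 26.96 + (10.8496) = 37.8096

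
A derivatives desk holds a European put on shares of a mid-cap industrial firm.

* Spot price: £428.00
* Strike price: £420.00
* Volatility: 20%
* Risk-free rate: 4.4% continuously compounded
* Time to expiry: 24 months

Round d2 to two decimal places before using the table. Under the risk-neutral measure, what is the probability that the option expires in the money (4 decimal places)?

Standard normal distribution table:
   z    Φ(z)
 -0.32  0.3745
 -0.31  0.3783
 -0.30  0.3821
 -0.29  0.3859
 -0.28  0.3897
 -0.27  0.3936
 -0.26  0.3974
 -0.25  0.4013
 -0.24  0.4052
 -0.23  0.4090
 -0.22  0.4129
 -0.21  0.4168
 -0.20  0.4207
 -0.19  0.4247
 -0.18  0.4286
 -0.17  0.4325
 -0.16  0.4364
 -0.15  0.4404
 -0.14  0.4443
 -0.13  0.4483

T = 2;  σ√T = 0.2828
ln(S/K) + (r + σ²/2)T = ln(428/420) + (0.044 + 0.2²/2)·2 = 0.0189 + 0.1280 = 0.1469
d₁ = 0.1469 / 0.2828 = 0.5193 ⇒ 0.52
d₂ = d₁ − σ√T = 0.5193 − 0.2828 = 0.2364 ⇒ 0.24
Risk-neutral Pr[S_T < K] = N(−d₂) = N(-0.24) = 0.4052

0.4052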